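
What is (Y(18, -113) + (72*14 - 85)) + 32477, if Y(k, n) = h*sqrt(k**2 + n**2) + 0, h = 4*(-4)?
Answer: 33400 - 16*sqrt(13093) ≈ 31569.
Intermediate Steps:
h = -16
Y(k, n) = -16*sqrt(k**2 + n**2) (Y(k, n) = -16*sqrt(k**2 + n**2) + 0 = -16*sqrt(k**2 + n**2))
(Y(18, -113) + (72*14 - 85)) + 32477 = (-16*sqrt(18**2 + (-113)**2) + (72*14 - 85)) + 32477 = (-16*sqrt(324 + 12769) + (1008 - 85)) + 32477 = (-16*sqrt(13093) + 923) + 32477 = (923 - 16*sqrt(13093)) + 32477 = 33400 - 16*sqrt(13093)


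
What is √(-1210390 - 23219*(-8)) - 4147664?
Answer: -4147664 + I*√1024638 ≈ -4.1477e+6 + 1012.2*I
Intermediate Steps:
√(-1210390 - 23219*(-8)) - 4147664 = √(-1210390 + 185752) - 4147664 = √(-1024638) - 4147664 = I*√1024638 - 4147664 = -4147664 + I*√1024638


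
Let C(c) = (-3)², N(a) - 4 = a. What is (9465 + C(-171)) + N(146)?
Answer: 9624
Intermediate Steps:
N(a) = 4 + a
C(c) = 9
(9465 + C(-171)) + N(146) = (9465 + 9) + (4 + 146) = 9474 + 150 = 9624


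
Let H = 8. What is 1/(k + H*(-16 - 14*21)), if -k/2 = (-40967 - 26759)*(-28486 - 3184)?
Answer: -1/4289767320 ≈ -2.3311e-10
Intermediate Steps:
k = -4289764840 (k = -2*(-40967 - 26759)*(-28486 - 3184) = -(-135452)*(-31670) = -2*2144882420 = -4289764840)
1/(k + H*(-16 - 14*21)) = 1/(-4289764840 + 8*(-16 - 14*21)) = 1/(-4289764840 + 8*(-16 - 294)) = 1/(-4289764840 + 8*(-310)) = 1/(-4289764840 - 2480) = 1/(-4289767320) = -1/4289767320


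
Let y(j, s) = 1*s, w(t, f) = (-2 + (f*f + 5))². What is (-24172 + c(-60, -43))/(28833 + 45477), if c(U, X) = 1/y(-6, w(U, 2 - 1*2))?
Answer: -217547/668790 ≈ -0.32528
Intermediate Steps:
w(t, f) = (3 + f²)² (w(t, f) = (-2 + (f² + 5))² = (-2 + (5 + f²))² = (3 + f²)²)
y(j, s) = s
c(U, X) = ⅑ (c(U, X) = 1/((3 + (2 - 1*2)²)²) = 1/((3 + (2 - 2)²)²) = 1/((3 + 0²)²) = 1/((3 + 0)²) = 1/(3²) = 1/9 = ⅑)
(-24172 + c(-60, -43))/(28833 + 45477) = (-24172 + ⅑)/(28833 + 45477) = -217547/9/74310 = -217547/9*1/74310 = -217547/668790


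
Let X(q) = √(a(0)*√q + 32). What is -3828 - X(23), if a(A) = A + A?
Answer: -3828 - 4*√2 ≈ -3833.7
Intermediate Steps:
a(A) = 2*A
X(q) = 4*√2 (X(q) = √((2*0)*√q + 32) = √(0*√q + 32) = √(0 + 32) = √32 = 4*√2)
-3828 - X(23) = -3828 - 4*√2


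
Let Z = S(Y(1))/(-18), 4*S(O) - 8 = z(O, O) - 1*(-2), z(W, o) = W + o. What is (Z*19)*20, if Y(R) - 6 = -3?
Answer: -760/9 ≈ -84.444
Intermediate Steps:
Y(R) = 3 (Y(R) = 6 - 3 = 3)
S(O) = 5/2 + O/2 (S(O) = 2 + ((O + O) - 1*(-2))/4 = 2 + (2*O + 2)/4 = 2 + (2 + 2*O)/4 = 2 + (½ + O/2) = 5/2 + O/2)
Z = -2/9 (Z = (5/2 + (½)*3)/(-18) = (5/2 + 3/2)*(-1/18) = 4*(-1/18) = -2/9 ≈ -0.22222)
(Z*19)*20 = -2/9*19*20 = -38/9*20 = -760/9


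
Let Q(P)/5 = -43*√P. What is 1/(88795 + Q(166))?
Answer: 413/36636645 + √166/36636645 ≈ 1.1625e-5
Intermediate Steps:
Q(P) = -215*√P (Q(P) = 5*(-43*√P) = -215*√P)
1/(88795 + Q(166)) = 1/(88795 - 215*√166)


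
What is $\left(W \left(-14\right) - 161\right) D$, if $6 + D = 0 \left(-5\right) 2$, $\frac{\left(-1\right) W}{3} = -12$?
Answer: $3990$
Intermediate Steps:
$W = 36$ ($W = \left(-3\right) \left(-12\right) = 36$)
$D = -6$ ($D = -6 + 0 \left(-5\right) 2 = -6 + 0 \cdot 2 = -6 + 0 = -6$)
$\left(W \left(-14\right) - 161\right) D = \left(36 \left(-14\right) - 161\right) \left(-6\right) = \left(-504 - 161\right) \left(-6\right) = \left(-665\right) \left(-6\right) = 3990$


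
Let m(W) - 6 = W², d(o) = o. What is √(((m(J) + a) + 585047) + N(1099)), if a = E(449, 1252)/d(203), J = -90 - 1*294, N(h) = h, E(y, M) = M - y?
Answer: √30231415081/203 ≈ 856.51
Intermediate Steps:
J = -384 (J = -90 - 294 = -384)
m(W) = 6 + W²
a = 803/203 (a = (1252 - 1*449)/203 = (1252 - 449)*(1/203) = 803*(1/203) = 803/203 ≈ 3.9557)
√(((m(J) + a) + 585047) + N(1099)) = √((((6 + (-384)²) + 803/203) + 585047) + 1099) = √((((6 + 147456) + 803/203) + 585047) + 1099) = √(((147462 + 803/203) + 585047) + 1099) = √((29935589/203 + 585047) + 1099) = √(148700130/203 + 1099) = √(148923227/203) = √30231415081/203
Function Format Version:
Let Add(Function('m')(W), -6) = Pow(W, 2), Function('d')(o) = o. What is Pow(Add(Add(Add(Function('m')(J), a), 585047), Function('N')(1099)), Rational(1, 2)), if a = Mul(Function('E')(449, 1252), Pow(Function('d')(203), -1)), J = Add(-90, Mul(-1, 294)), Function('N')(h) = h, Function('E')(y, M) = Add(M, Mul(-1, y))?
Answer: Mul(Rational(1, 203), Pow(30231415081, Rational(1, 2))) ≈ 856.51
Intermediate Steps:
J = -384 (J = Add(-90, -294) = -384)
Function('m')(W) = Add(6, Pow(W, 2))
a = Rational(803, 203) (a = Mul(Add(1252, Mul(-1, 449)), Pow(203, -1)) = Mul(Add(1252, -449), Rational(1, 203)) = Mul(803, Rational(1, 203)) = Rational(803, 203) ≈ 3.9557)
Pow(Add(Add(Add(Function('m')(J), a), 585047), Function('N')(1099)), Rational(1, 2)) = Pow(Add(Add(Add(Add(6, Pow(-384, 2)), Rational(803, 203)), 585047), 1099), Rational(1, 2)) = Pow(Add(Add(Add(Add(6, 147456), Rational(803, 203)), 585047), 1099), Rational(1, 2)) = Pow(Add(Add(Add(147462, Rational(803, 203)), 585047), 1099), Rational(1, 2)) = Pow(Add(Add(Rational(29935589, 203), 585047), 1099), Rational(1, 2)) = Pow(Add(Rational(148700130, 203), 1099), Rational(1, 2)) = Pow(Rational(148923227, 203), Rational(1, 2)) = Mul(Rational(1, 203), Pow(30231415081, Rational(1, 2)))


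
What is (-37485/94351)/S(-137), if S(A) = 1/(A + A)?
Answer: 10270890/94351 ≈ 108.86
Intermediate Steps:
S(A) = 1/(2*A)
(-37485/94351)/S(-137) = (-37485/94351)/(((½)/(-137))) = (-37485*1/94351)/(((½)*(-1/137))) = -37485/(94351*(-1/274)) = -37485/94351*(-274) = 10270890/94351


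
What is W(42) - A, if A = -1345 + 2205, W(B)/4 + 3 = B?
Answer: -704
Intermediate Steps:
W(B) = -12 + 4*B
A = 860
W(42) - A = (-12 + 4*42) - 1*860 = (-12 + 168) - 860 = 156 - 860 = -704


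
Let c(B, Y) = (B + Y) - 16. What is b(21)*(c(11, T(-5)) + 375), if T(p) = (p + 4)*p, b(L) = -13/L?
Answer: -1625/7 ≈ -232.14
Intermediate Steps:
T(p) = p*(4 + p) (T(p) = (4 + p)*p = p*(4 + p))
c(B, Y) = -16 + B + Y
b(21)*(c(11, T(-5)) + 375) = (-13/21)*((-16 + 11 - 5*(4 - 5)) + 375) = (-13*1/21)*((-16 + 11 - 5*(-1)) + 375) = -13*((-16 + 11 + 5) + 375)/21 = -13*(0 + 375)/21 = -13/21*375 = -1625/7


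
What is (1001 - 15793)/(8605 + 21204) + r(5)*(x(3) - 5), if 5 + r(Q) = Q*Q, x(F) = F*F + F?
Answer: 4158468/29809 ≈ 139.50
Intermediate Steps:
x(F) = F + F² (x(F) = F² + F = F + F²)
r(Q) = -5 + Q² (r(Q) = -5 + Q*Q = -5 + Q²)
(1001 - 15793)/(8605 + 21204) + r(5)*(x(3) - 5) = (1001 - 15793)/(8605 + 21204) + (-5 + 5²)*(3*(1 + 3) - 5) = -14792/29809 + (-5 + 25)*(3*4 - 5) = -14792*1/29809 + 20*(12 - 5) = -14792/29809 + 20*7 = -14792/29809 + 140 = 4158468/29809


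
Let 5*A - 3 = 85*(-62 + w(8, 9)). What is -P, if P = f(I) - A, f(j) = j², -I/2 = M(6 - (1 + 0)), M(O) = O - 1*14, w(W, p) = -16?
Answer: -8247/5 ≈ -1649.4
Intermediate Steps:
M(O) = -14 + O (M(O) = O - 14 = -14 + O)
I = 18 (I = -2*(-14 + (6 - (1 + 0))) = -2*(-14 + (6 - 1*1)) = -2*(-14 + (6 - 1)) = -2*(-14 + 5) = -2*(-9) = 18)
A = -6627/5 (A = ⅗ + (85*(-62 - 16))/5 = ⅗ + (85*(-78))/5 = ⅗ + (⅕)*(-6630) = ⅗ - 1326 = -6627/5 ≈ -1325.4)
P = 8247/5 (P = 18² - 1*(-6627/5) = 324 + 6627/5 = 8247/5 ≈ 1649.4)
-P = -1*8247/5 = -8247/5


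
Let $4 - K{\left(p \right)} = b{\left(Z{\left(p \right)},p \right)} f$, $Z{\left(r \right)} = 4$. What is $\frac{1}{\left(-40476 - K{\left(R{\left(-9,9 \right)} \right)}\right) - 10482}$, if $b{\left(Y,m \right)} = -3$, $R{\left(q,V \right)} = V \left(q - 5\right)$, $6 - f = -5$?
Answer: $- \frac{1}{50995} \approx -1.961 \cdot 10^{-5}$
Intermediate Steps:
$f = 11$ ($f = 6 - -5 = 6 + 5 = 11$)
$R{\left(q,V \right)} = V \left(-5 + q\right)$ ($R{\left(q,V \right)} = V \left(q - 5\right) = V \left(-5 + q\right)$)
$K{\left(p \right)} = 37$ ($K{\left(p \right)} = 4 - \left(-3\right) 11 = 4 - -33 = 4 + 33 = 37$)
$\frac{1}{\left(-40476 - K{\left(R{\left(-9,9 \right)} \right)}\right) - 10482} = \frac{1}{\left(-40476 - 37\right) - 10482} = \frac{1}{-40513 - 10482} = \frac{1}{-50995} = - \frac{1}{50995}$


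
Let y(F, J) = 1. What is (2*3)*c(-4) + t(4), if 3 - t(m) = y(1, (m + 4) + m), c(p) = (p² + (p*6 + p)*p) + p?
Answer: 746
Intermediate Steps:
c(p) = p + 8*p² (c(p) = (p² + (6*p + p)*p) + p = (p² + (7*p)*p) + p = (p² + 7*p²) + p = 8*p² + p = p + 8*p²)
t(m) = 2 (t(m) = 3 - 1*1 = 3 - 1 = 2)
(2*3)*c(-4) + t(4) = (2*3)*(-4*(1 + 8*(-4))) + 2 = 6*(-4*(1 - 32)) + 2 = 6*(-4*(-31)) + 2 = 6*124 + 2 = 744 + 2 = 746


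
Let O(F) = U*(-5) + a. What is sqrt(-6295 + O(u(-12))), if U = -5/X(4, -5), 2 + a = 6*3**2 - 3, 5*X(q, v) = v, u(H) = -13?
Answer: I*sqrt(6271) ≈ 79.19*I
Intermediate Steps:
X(q, v) = v/5
a = 49 (a = -2 + (6*3**2 - 3) = -2 + (6*9 - 3) = -2 + (54 - 3) = -2 + 51 = 49)
U = 5 (U = -5/((1/5)*(-5)) = -5/(-1) = -5*(-1) = 5)
O(F) = 24 (O(F) = 5*(-5) + 49 = -25 + 49 = 24)
sqrt(-6295 + O(u(-12))) = sqrt(-6295 + 24) = sqrt(-6271) = I*sqrt(6271)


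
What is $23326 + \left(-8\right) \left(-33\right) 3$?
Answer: $24118$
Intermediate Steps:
$23326 + \left(-8\right) \left(-33\right) 3 = 23326 + 264 \cdot 3 = 23326 + 792 = 24118$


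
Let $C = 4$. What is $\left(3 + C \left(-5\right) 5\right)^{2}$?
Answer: $9409$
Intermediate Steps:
$\left(3 + C \left(-5\right) 5\right)^{2} = \left(3 + 4 \left(-5\right) 5\right)^{2} = \left(3 - 100\right)^{2} = \left(-97\right)^{2} = 9409$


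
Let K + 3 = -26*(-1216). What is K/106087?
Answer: 31613/106087 ≈ 0.29799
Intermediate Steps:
K = 31613 (K = -3 - 26*(-1216) = -3 + 31616 = 31613)
K/106087 = 31613/106087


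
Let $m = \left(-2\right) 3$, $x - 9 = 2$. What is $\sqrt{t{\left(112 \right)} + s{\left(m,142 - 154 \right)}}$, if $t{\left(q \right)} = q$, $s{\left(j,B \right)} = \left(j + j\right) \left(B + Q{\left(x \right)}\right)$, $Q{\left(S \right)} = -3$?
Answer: $2 \sqrt{73} \approx 17.088$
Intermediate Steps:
$x = 11$ ($x = 9 + 2 = 11$)
$m = -6$
$s{\left(j,B \right)} = 2 j \left(-3 + B\right)$ ($s{\left(j,B \right)} = \left(j + j\right) \left(B - 3\right) = 2 j \left(-3 + B\right)$)
$\sqrt{t{\left(112 \right)} + s{\left(m,142 - 154 \right)}} = \sqrt{112 + 2 \left(-6\right) \left(-3 + \left(142 - 154\right)\right)} = \sqrt{112 + 2 \left(-6\right) \left(-3 - 12\right)} = \sqrt{112 + 2 \left(-6\right) \left(-15\right)} = \sqrt{112 + 180} = \sqrt{292} = 2 \sqrt{73}$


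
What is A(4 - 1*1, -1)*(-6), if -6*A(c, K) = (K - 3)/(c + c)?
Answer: -⅔ ≈ -0.66667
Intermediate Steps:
A(c, K) = -(-3 + K)/(12*c) (A(c, K) = -(K - 3)/(6*(c + c)) = -(-3 + K)/(6*(2*c)) = -(-3 + K)*1/(2*c)/6 = -(-3 + K)/(12*c))
A(4 - 1*1, -1)*(-6) = ((3 - 1*(-1))/(12*(4 - 1*1)))*(-6) = ((3 + 1)/(12*(4 - 1)))*(-6) = ((1/12)*4/3)*(-6) = ((1/12)*(⅓)*4)*(-6) = (⅑)*(-6) = -⅔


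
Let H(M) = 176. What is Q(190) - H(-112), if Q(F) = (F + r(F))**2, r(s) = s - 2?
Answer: 142708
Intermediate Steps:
r(s) = -2 + s
Q(F) = (-2 + 2*F)**2 (Q(F) = (F + (-2 + F))**2 = (-2 + 2*F)**2)
Q(190) - H(-112) = 4*(-1 + 190)**2 - 1*176 = 4*189**2 - 176 = 4*35721 - 176 = 142884 - 176 = 142708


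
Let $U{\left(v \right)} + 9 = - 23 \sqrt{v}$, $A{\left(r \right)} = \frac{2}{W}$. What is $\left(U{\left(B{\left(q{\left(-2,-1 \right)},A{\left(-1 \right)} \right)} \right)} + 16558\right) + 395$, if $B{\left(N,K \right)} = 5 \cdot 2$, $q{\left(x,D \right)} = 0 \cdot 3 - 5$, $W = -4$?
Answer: $16944 - 23 \sqrt{10} \approx 16871.0$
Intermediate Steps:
$q{\left(x,D \right)} = -5$ ($q{\left(x,D \right)} = 0 - 5 = -5$)
$A{\left(r \right)} = - \frac{1}{2}$ ($A{\left(r \right)} = \frac{2}{-4} = 2 \left(- \frac{1}{4}\right) = - \frac{1}{2}$)
$B{\left(N,K \right)} = 10$
$U{\left(v \right)} = -9 - 23 \sqrt{v}$
$\left(U{\left(B{\left(q{\left(-2,-1 \right)},A{\left(-1 \right)} \right)} \right)} + 16558\right) + 395 = \left(\left(-9 - 23 \sqrt{10}\right) + 16558\right) + 395 = \left(16549 - 23 \sqrt{10}\right) + 395 = 16944 - 23 \sqrt{10}$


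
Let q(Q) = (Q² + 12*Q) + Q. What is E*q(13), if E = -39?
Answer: -13182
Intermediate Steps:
q(Q) = Q² + 13*Q
E*q(13) = -507*(13 + 13) = -507*26 = -39*338 = -13182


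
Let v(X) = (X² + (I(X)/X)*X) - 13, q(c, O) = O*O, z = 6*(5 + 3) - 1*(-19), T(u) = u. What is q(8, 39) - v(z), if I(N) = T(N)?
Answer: -3022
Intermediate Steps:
I(N) = N
z = 67 (z = 6*8 + 19 = 48 + 19 = 67)
q(c, O) = O²
v(X) = -13 + X + X² (v(X) = (X² + (X/X)*X) - 13 = (X² + 1*X) - 13 = (X² + X) - 13 = (X + X²) - 13 = -13 + X + X²)
q(8, 39) - v(z) = 39² - (-13 + 67 + 67²) = 1521 - (-13 + 67 + 4489) = 1521 - 1*4543 = 1521 - 4543 = -3022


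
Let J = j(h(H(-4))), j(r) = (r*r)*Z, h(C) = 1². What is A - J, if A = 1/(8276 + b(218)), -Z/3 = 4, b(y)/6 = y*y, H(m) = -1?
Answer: 3521041/293420 ≈ 12.000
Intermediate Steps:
h(C) = 1
b(y) = 6*y² (b(y) = 6*(y*y) = 6*y²)
Z = -12 (Z = -3*4 = -12)
j(r) = -12*r² (j(r) = (r*r)*(-12) = r²*(-12) = -12*r²)
A = 1/293420 (A = 1/(8276 + 6*218²) = 1/(8276 + 6*47524) = 1/(8276 + 285144) = 1/293420 ≈ 3.4081e-6)
J = -12 (J = -12*1² = -12*1 = -12)
A - J = 1/293420 - 1*(-12) = 1/293420 + 12 = 3521041/293420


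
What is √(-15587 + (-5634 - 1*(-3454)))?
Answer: I*√17767 ≈ 133.29*I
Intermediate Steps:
√(-15587 + (-5634 - 1*(-3454))) = √(-15587 + (-5634 + 3454)) = √(-15587 - 2180) = √(-17767) = I*√17767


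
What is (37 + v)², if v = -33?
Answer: 16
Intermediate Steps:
(37 + v)² = (37 - 33)² = 4² = 16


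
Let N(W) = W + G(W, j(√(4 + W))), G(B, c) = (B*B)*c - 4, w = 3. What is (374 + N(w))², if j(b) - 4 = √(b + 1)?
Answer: (409 + 9*√(1 + √7))² ≈ 1.8163e+5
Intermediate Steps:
j(b) = 4 + √(1 + b) (j(b) = 4 + √(b + 1) = 4 + √(1 + b))
G(B, c) = -4 + c*B² (G(B, c) = B²*c - 4 = c*B² - 4 = -4 + c*B²)
N(W) = -4 + W + W²*(4 + √(1 + √(4 + W))) (N(W) = W + (-4 + (4 + √(1 + √(4 + W)))*W²) = W + (-4 + W²*(4 + √(1 + √(4 + W)))) = -4 + W + W²*(4 + √(1 + √(4 + W))))
(374 + N(w))² = (374 + (-4 + 3 + 3²*(4 + √(1 + √(4 + 3)))))² = (374 + (-4 + 3 + 9*(4 + √(1 + √7))))² = (374 + (-4 + 3 + (36 + 9*√(1 + √7))))² = (374 + (35 + 9*√(1 + √7)))² = (409 + 9*√(1 + √7))²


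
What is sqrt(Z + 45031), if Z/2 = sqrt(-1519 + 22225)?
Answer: sqrt(45031 + 2*sqrt(20706)) ≈ 212.88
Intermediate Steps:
Z = 2*sqrt(20706) (Z = 2*sqrt(-1519 + 22225) = 2*sqrt(20706) ≈ 287.79)
sqrt(Z + 45031) = sqrt(2*sqrt(20706) + 45031) = sqrt(45031 + 2*sqrt(20706))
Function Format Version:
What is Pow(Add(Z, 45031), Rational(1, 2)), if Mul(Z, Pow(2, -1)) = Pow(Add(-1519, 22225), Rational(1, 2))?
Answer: Pow(Add(45031, Mul(2, Pow(20706, Rational(1, 2)))), Rational(1, 2)) ≈ 212.88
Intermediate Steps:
Z = Mul(2, Pow(20706, Rational(1, 2))) (Z = Mul(2, Pow(Add(-1519, 22225), Rational(1, 2))) = Mul(2, Pow(20706, Rational(1, 2))) ≈ 287.79)
Pow(Add(Z, 45031), Rational(1, 2)) = Pow(Add(Mul(2, Pow(20706, Rational(1, 2))), 45031), Rational(1, 2)) = Pow(Add(45031, Mul(2, Pow(20706, Rational(1, 2)))), Rational(1, 2))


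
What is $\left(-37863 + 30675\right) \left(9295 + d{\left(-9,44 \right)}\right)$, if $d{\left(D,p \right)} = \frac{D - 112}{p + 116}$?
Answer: $- \frac{2672280963}{40} \approx -6.6807 \cdot 10^{7}$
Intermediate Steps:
$d{\left(D,p \right)} = \frac{-112 + D}{116 + p}$
$\left(-37863 + 30675\right) \left(9295 + d{\left(-9,44 \right)}\right) = \left(-37863 + 30675\right) \left(9295 + \frac{-112 - 9}{116 + 44}\right) = - 7188 \left(9295 + \frac{1}{160} \left(-121\right)\right) = - 7188 \left(9295 - \frac{121}{160}\right) = \left(-7188\right) \frac{1487079}{160} = - \frac{2672280963}{40}$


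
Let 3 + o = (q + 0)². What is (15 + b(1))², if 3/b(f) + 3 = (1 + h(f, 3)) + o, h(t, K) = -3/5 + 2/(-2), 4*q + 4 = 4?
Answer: 25600/121 ≈ 211.57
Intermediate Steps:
q = 0 (q = -1 + (¼)*4 = -1 + 1 = 0)
o = -3 (o = -3 + (0 + 0)² = -3 + 0² = -3 + 0 = -3)
h(t, K) = -8/5 (h(t, K) = -3*⅕ + 2*(-½) = -⅗ - 1 = -8/5)
b(f) = -5/11 (b(f) = 3/(-3 + ((1 - 8/5) - 3)) = 3/(-3 + (-⅗ - 3)) = 3/(-3 - 18/5) = 3/(-33/5) = 3*(-5/33) = -5/11)
(15 + b(1))² = (15 - 5/11)² = (160/11)² = 25600/121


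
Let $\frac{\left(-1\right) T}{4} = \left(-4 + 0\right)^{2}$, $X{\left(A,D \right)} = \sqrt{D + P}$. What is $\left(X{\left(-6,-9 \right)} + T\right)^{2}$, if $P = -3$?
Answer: $4084 - 256 i \sqrt{3} \approx 4084.0 - 443.4 i$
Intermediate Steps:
$X{\left(A,D \right)} = \sqrt{-3 + D}$ ($X{\left(A,D \right)} = \sqrt{D - 3} = \sqrt{-3 + D}$)
$T = -64$ ($T = - 4 \left(-4 + 0\right)^{2} = - 4 \left(-4\right)^{2} = \left(-4\right) 16 = -64$)
$\left(X{\left(-6,-9 \right)} + T\right)^{2} = \left(\sqrt{-3 - 9} - 64\right)^{2} = \left(\sqrt{-12} - 64\right)^{2} = \left(2 i \sqrt{3} - 64\right)^{2} = \left(-64 + 2 i \sqrt{3}\right)^{2}$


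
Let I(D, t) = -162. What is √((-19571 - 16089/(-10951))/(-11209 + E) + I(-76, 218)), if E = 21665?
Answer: I*√134283434073114614/28625914 ≈ 12.801*I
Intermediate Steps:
√((-19571 - 16089/(-10951))/(-11209 + E) + I(-76, 218)) = √((-19571 - 16089/(-10951))/(-11209 + 21665) - 162) = √((-19571 - 16089*(-1/10951))/10456 - 162) = √((-19571 + 16089/10951)*(1/10456) - 162) = √(-214305932/10951*1/10456 - 162) = √(-53576483/28625914 - 162) = √(-4690974551/28625914) = I*√134283434073114614/28625914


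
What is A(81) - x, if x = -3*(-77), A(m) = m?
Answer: -150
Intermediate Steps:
x = 231
A(81) - x = 81 - 1*231 = 81 - 231 = -150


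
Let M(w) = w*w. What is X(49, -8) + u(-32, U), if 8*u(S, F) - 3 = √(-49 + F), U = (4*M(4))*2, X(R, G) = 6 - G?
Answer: 115/8 + √79/8 ≈ 15.486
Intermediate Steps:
M(w) = w²
U = 128 (U = (4*4²)*2 = (4*16)*2 = 64*2 = 128)
u(S, F) = 3/8 + √(-49 + F)/8
X(49, -8) + u(-32, U) = (6 - 1*(-8)) + (3/8 + √(-49 + 128)/8) = (6 + 8) + (3/8 + √79/8) = 14 + (3/8 + √79/8) = 115/8 + √79/8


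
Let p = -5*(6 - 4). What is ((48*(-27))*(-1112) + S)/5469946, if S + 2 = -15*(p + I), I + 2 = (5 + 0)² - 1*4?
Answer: 1441015/5469946 ≈ 0.26344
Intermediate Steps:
I = 19 (I = -2 + ((5 + 0)² - 1*4) = -2 + (5² - 4) = -2 + (25 - 4) = -2 + 21 = 19)
p = -10 (p = -5*2 = -10)
S = -137 (S = -2 - 15*(-10 + 19) = -2 - 15*9 = -2 - 135 = -137)
((48*(-27))*(-1112) + S)/5469946 = ((48*(-27))*(-1112) - 137)/5469946 = (-1296*(-1112) - 137)*(1/5469946) = (1441152 - 137)*(1/5469946) = 1441015*(1/5469946) = 1441015/5469946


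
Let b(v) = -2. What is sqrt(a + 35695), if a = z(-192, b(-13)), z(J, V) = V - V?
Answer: 11*sqrt(295) ≈ 188.93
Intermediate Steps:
z(J, V) = 0
a = 0
sqrt(a + 35695) = sqrt(0 + 35695) = sqrt(35695) = 11*sqrt(295)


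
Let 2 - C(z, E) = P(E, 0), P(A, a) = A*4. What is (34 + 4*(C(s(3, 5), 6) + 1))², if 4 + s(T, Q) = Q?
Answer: 2500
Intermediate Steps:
s(T, Q) = -4 + Q
P(A, a) = 4*A
C(z, E) = 2 - 4*E
(34 + 4*(C(s(3, 5), 6) + 1))² = (34 + 4*((2 - 4*6) + 1))² = (34 + 4*((2 - 24) + 1))² = (34 + 4*(-22 + 1))² = (34 + 4*(-21))² = (34 - 84)² = (-50)² = 2500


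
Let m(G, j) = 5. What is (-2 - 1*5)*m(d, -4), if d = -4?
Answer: -35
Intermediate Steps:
(-2 - 1*5)*m(d, -4) = (-2 - 1*5)*5 = (-2 - 5)*5 = -7*5 = -35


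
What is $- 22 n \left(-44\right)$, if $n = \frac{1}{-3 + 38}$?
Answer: $\frac{968}{35} \approx 27.657$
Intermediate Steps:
$n = \frac{1}{35} \approx 0.028571$
$- 22 n \left(-44\right) = \left(-22\right) \frac{1}{35} \left(-44\right) = \left(- \frac{22}{35}\right) \left(-44\right) = \frac{968}{35}$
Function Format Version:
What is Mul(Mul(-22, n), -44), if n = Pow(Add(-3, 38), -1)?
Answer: Rational(968, 35) ≈ 27.657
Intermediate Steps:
n = Rational(1, 35) (n = Pow(35, -1) = Rational(1, 35) ≈ 0.028571)
Mul(Mul(-22, n), -44) = Mul(Mul(-22, Rational(1, 35)), -44) = Mul(Rational(-22, 35), -44) = Rational(968, 35)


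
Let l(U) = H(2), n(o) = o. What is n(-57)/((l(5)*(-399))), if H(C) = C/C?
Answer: ⅐ ≈ 0.14286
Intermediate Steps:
H(C) = 1
l(U) = 1
n(-57)/((l(5)*(-399))) = -57/(1*(-399)) = -57/(-399) = -57*(-1/399) = ⅐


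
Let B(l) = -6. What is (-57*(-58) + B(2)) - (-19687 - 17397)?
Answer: 40384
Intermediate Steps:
(-57*(-58) + B(2)) - (-19687 - 17397) = (-57*(-58) - 6) - (-19687 - 17397) = (3306 - 6) - 1*(-37084) = 3300 + 37084 = 40384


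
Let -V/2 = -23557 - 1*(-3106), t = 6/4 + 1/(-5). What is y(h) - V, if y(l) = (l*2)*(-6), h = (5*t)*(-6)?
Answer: -40434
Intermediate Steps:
t = 13/10 (t = 6*(¼) + 1*(-⅕) = 3/2 - ⅕ = 13/10 ≈ 1.3000)
V = 40902 (V = -2*(-23557 - 1*(-3106)) = -2*(-23557 + 3106) = -2*(-20451) = 40902)
h = -39 (h = (5*(13/10))*(-6) = (13/2)*(-6) = -39)
y(l) = -12*l (y(l) = (2*l)*(-6) = -12*l)
y(h) - V = -12*(-39) - 1*40902 = 468 - 40902 = -40434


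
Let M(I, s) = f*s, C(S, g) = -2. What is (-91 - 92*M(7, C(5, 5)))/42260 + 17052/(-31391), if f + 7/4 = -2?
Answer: -745133891/1326583660 ≈ -0.56169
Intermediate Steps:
f = -15/4 (f = -7/4 - 2 = -15/4 ≈ -3.7500)
M(I, s) = -15*s/4
(-91 - 92*M(7, C(5, 5)))/42260 + 17052/(-31391) = (-91 - (-345)*(-2))/42260 + 17052/(-31391) = (-91 - 92*15/2)*(1/42260) + 17052*(-1/31391) = (-91 - 690)*(1/42260) - 17052/31391 = -781*1/42260 - 17052/31391 = -781/42260 - 17052/31391 = -745133891/1326583660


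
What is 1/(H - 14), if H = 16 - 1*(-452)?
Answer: 1/454 ≈ 0.0022026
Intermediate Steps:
H = 468 (H = 16 + 452 = 468)
1/(H - 14) = 1/(468 - 14) = 1/454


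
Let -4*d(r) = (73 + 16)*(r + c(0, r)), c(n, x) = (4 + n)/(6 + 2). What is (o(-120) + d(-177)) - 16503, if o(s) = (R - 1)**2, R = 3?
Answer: -100575/8 ≈ -12572.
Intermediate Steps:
c(n, x) = 1/2 + n/8 (c(n, x) = (4 + n)/8 = (4 + n)*(1/8) = 1/2 + n/8)
o(s) = 4 (o(s) = (3 - 1)**2 = 2**2 = 4)
d(r) = -89/8 - 89*r/4 (d(r) = -(73 + 16)*(r + (1/2 + (1/8)*0))/4 = -89*(r + (1/2 + 0))/4 = -89*(r + 1/2)/4 = -89*(1/2 + r)/4 = -(89/2 + 89*r)/4 = -89/8 - 89*r/4)
(o(-120) + d(-177)) - 16503 = (4 + (-89/8 - 89/4*(-177))) - 16503 = (4 + (-89/8 + 15753/4)) - 16503 = (4 + 31417/8) - 16503 = 31449/8 - 16503 = -100575/8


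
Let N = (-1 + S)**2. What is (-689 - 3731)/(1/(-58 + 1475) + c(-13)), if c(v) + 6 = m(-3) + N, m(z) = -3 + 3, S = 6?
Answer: -1565785/6731 ≈ -232.62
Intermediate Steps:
m(z) = 0
N = 25 (N = (-1 + 6)**2 = 5**2 = 25)
c(v) = 19 (c(v) = -6 + (0 + 25) = -6 + 25 = 19)
(-689 - 3731)/(1/(-58 + 1475) + c(-13)) = (-689 - 3731)/(1/(-58 + 1475) + 19) = -4420/(1/1417 + 19) = -4420/26924/1417 = -4420*1417/26924 = -1565785/6731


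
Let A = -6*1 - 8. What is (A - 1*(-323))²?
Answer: 95481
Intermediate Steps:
A = -14 (A = -6 - 8 = -14)
(A - 1*(-323))² = (-14 - 1*(-323))² = (-14 + 323)² = 309² = 95481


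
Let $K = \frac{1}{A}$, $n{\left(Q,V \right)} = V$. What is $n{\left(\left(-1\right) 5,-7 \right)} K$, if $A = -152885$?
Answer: $\frac{7}{152885} \approx 4.5786 \cdot 10^{-5}$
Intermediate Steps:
$K = - \frac{1}{152885}$ ($K = \frac{1}{-152885} = - \frac{1}{152885} \approx -6.5409 \cdot 10^{-6}$)
$n{\left(\left(-1\right) 5,-7 \right)} K = \left(-7\right) \left(- \frac{1}{152885}\right) = \frac{7}{152885}$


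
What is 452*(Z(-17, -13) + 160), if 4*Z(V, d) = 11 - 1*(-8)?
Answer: 74467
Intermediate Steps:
Z(V, d) = 19/4 (Z(V, d) = (11 - 1*(-8))/4 = (11 + 8)/4 = (¼)*19 = 19/4)
452*(Z(-17, -13) + 160) = 452*(19/4 + 160) = 452*(659/4) = 74467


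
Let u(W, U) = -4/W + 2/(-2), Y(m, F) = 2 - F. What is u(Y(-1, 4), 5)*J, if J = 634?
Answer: 634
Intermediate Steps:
u(W, U) = -1 - 4/W (u(W, U) = -4/W + 2*(-½) = -4/W - 1 = -1 - 4/W)
u(Y(-1, 4), 5)*J = ((-4 - (2 - 1*4))/(2 - 1*4))*634 = ((-4 - (2 - 4))/(2 - 4))*634 = ((-4 - 1*(-2))/(-2))*634 = -(-4 + 2)/2*634 = -½*(-2)*634 = 1*634 = 634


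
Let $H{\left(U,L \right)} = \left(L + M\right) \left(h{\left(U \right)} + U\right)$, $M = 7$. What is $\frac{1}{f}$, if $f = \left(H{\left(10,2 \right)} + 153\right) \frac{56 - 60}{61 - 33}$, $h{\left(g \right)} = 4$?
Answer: $- \frac{7}{279} \approx -0.02509$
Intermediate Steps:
$H{\left(U,L \right)} = \left(4 + U\right) \left(7 + L\right)$ ($H{\left(U,L \right)} = \left(L + 7\right) \left(4 + U\right) = \left(7 + L\right) \left(4 + U\right) = \left(4 + U\right) \left(7 + L\right)$)
$f = - \frac{279}{7}$ ($f = \left(\left(28 + 4 \cdot 2 + 7 \cdot 10 + 2 \cdot 10\right) + 153\right) \frac{56 - 60}{61 - 33} = \left(\left(28 + 8 + 70 + 20\right) + 153\right) \left(- \frac{4}{28}\right) = \left(126 + 153\right) \left(\left(-4\right) \frac{1}{28}\right) = 279 \left(- \frac{1}{7}\right) = - \frac{279}{7} \approx -39.857$)
$\frac{1}{f} = \frac{1}{- \frac{279}{7}} = - \frac{7}{279}$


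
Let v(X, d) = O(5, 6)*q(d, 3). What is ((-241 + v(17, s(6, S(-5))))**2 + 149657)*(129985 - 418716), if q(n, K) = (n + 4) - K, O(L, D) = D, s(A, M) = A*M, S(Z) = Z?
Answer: -92937311742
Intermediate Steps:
q(n, K) = 4 + n - K (q(n, K) = (4 + n) - K = 4 + n - K)
v(X, d) = 6 + 6*d (v(X, d) = 6*(4 + d - 1*3) = 6*(4 + d - 3) = 6*(1 + d) = 6 + 6*d)
((-241 + v(17, s(6, S(-5))))**2 + 149657)*(129985 - 418716) = ((-241 + (6 + 6*(6*(-5))))**2 + 149657)*(129985 - 418716) = ((-241 + (6 + 6*(-30)))**2 + 149657)*(-288731) = ((-241 + (6 - 180))**2 + 149657)*(-288731) = ((-241 - 174)**2 + 149657)*(-288731) = ((-415)**2 + 149657)*(-288731) = (172225 + 149657)*(-288731) = 321882*(-288731) = -92937311742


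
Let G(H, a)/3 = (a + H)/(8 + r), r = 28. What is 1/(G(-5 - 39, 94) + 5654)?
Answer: 6/33949 ≈ 0.00017674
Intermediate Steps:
G(H, a) = H/12 + a/12 (G(H, a) = 3*((a + H)/(8 + 28)) = 3*((H + a)/36) = 3*((H + a)*(1/36)) = 3*(H/36 + a/36) = H/12 + a/12)
1/(G(-5 - 39, 94) + 5654) = 1/(((-5 - 39)/12 + (1/12)*94) + 5654) = 1/(((1/12)*(-44) + 47/6) + 5654) = 1/((-11/3 + 47/6) + 5654) = 1/(25/6 + 5654) = 1/(33949/6) = 6/33949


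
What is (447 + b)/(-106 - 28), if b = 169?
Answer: -308/67 ≈ -4.5970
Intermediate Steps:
(447 + b)/(-106 - 28) = (447 + 169)/(-106 - 28) = 616/(-134) = 616*(-1/134) = -308/67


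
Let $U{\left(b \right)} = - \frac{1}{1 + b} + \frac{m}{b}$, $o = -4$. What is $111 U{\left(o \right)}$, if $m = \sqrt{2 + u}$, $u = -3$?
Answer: $37 - \frac{111 i}{4} \approx 37.0 - 27.75 i$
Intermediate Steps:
$m = i$ ($m = \sqrt{2 - 3} = \sqrt{-1} = i \approx 1.0 i$)
$U{\left(b \right)} = - \frac{1}{1 + b} + \frac{i}{b}$
$111 U{\left(o \right)} = 111 \frac{i - -4 + i \left(-4\right)}{\left(-4\right) \left(1 - 4\right)} = 111 \left(- \frac{i + 4 - 4 i}{4 \left(-3\right)}\right) = 111 \left(\left(- \frac{1}{4}\right) \left(- \frac{1}{3}\right) \left(4 - 3 i\right)\right) = 111 \left(\frac{1}{3} - \frac{i}{4}\right) = 37 - \frac{111 i}{4}$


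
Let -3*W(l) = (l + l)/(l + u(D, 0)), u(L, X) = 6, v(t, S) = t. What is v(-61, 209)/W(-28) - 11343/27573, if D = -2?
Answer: 2627945/36764 ≈ 71.481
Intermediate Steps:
W(l) = -2*l/(3*(6 + l)) (W(l) = -(l + l)/(3*(l + 6)) = -2*l/(3*(6 + l)))
v(-61, 209)/W(-28) - 11343/27573 = -61/((-2*(-28)/(18 + 3*(-28)))) - 11343/27573 = -61/((-2*(-28)/(18 - 84))) - 11343*1/27573 = -61/((-2*(-28)/(-66))) - 3781/9191 = -61/((-2*(-28)*(-1/66))) - 3781/9191 = -61/(-28/33) - 3781/9191 = -61*(-33/28) - 3781/9191 = 2013/28 - 3781/9191 = 2627945/36764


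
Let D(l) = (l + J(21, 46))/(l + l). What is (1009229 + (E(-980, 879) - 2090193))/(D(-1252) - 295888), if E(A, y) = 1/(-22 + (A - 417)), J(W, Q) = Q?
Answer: 1920427672084/525670214487 ≈ 3.6533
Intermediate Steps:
E(A, y) = 1/(-439 + A) (E(A, y) = 1/(-22 + (-417 + A)) = 1/(-439 + A))
D(l) = (46 + l)/(2*l) (D(l) = (l + 46)/(l + l) = (46 + l)/((2*l)) = (46 + l)*(1/(2*l)) = (46 + l)/(2*l))
(1009229 + (E(-980, 879) - 2090193))/(D(-1252) - 295888) = (1009229 + (1/(-439 - 980) - 2090193))/((1/2)*(46 - 1252)/(-1252) - 295888) = (1009229 + (1/(-1419) - 2090193))/((1/2)*(-1/1252)*(-1206) - 295888) = (1009229 + (-1/1419 - 2090193))/(603/1252 - 295888) = (1009229 - 2965983868/1419)/(-370451173/1252) = -1533887917/1419*(-1252/370451173) = 1920427672084/525670214487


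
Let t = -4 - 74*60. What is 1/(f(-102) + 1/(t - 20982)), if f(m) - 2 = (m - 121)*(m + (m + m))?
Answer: 25426/1735070239 ≈ 1.4654e-5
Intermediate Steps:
t = -4444 (t = -4 - 4440 = -4444)
f(m) = 2 + 3*m*(-121 + m) (f(m) = 2 + (m - 121)*(m + (m + m)) = 2 + (-121 + m)*(m + 2*m) = 2 + (-121 + m)*(3*m) = 2 + 3*m*(-121 + m))
1/(f(-102) + 1/(t - 20982)) = 1/((2 - 363*(-102) + 3*(-102)**2) + 1/(-4444 - 20982)) = 1/((2 + 37026 + 3*10404) + 1/(-25426)) = 1/((2 + 37026 + 31212) - 1/25426) = 1/(68240 - 1/25426) = 1/(1735070239/25426) = 25426/1735070239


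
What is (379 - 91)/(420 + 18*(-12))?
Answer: 24/17 ≈ 1.4118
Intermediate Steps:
(379 - 91)/(420 + 18*(-12)) = 288/(420 - 216) = 288/204 = 288*(1/204) = 24/17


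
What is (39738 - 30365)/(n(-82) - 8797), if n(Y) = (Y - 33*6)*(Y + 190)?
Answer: -91/379 ≈ -0.24011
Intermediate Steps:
n(Y) = (-198 + Y)*(190 + Y) (n(Y) = (Y - 198)*(190 + Y) = (-198 + Y)*(190 + Y))
(39738 - 30365)/(n(-82) - 8797) = (39738 - 30365)/((-37620 + (-82)² - 8*(-82)) - 8797) = 9373/((-37620 + 6724 + 656) - 8797) = 9373/(-30240 - 8797) = 9373/(-39037) = 9373*(-1/39037) = -91/379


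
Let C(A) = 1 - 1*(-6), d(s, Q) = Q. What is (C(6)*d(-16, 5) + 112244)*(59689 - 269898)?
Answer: -23602056311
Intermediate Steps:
C(A) = 7 (C(A) = 1 + 6 = 7)
(C(6)*d(-16, 5) + 112244)*(59689 - 269898) = (7*5 + 112244)*(59689 - 269898) = (35 + 112244)*(-210209) = 112279*(-210209) = -23602056311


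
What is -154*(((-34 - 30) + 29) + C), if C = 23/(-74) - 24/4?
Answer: 235389/37 ≈ 6361.9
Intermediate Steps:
C = -467/74 (C = 23*(-1/74) - 24*¼ = -23/74 - 6 = -467/74 ≈ -6.3108)
-154*(((-34 - 30) + 29) + C) = -154*(((-34 - 30) + 29) - 467/74) = -154*((-64 + 29) - 467/74) = -154*(-35 - 467/74) = -154*(-3057/74) = 235389/37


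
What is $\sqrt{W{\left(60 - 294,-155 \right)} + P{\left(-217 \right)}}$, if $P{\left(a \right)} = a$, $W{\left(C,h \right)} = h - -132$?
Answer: $4 i \sqrt{15} \approx 15.492 i$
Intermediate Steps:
$W{\left(C,h \right)} = 132 + h$ ($W{\left(C,h \right)} = h + 132 = 132 + h$)
$\sqrt{W{\left(60 - 294,-155 \right)} + P{\left(-217 \right)}} = \sqrt{\left(132 - 155\right) - 217} = \sqrt{-23 - 217} = \sqrt{-240} = 4 i \sqrt{15}$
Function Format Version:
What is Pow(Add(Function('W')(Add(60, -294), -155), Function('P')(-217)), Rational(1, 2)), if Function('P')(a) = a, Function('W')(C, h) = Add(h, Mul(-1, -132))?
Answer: Mul(4, I, Pow(15, Rational(1, 2))) ≈ Mul(15.492, I)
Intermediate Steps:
Function('W')(C, h) = Add(132, h) (Function('W')(C, h) = Add(h, 132) = Add(132, h))
Pow(Add(Function('W')(Add(60, -294), -155), Function('P')(-217)), Rational(1, 2)) = Pow(Add(Add(132, -155), -217), Rational(1, 2)) = Pow(Add(-23, -217), Rational(1, 2)) = Pow(-240, Rational(1, 2)) = Mul(4, I, Pow(15, Rational(1, 2)))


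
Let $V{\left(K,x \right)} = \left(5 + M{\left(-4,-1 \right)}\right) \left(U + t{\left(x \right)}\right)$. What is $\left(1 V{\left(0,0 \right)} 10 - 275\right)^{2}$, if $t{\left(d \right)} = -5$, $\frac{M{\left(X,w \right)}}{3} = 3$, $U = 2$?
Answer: $483025$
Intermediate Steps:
$M{\left(X,w \right)} = 9$ ($M{\left(X,w \right)} = 3 \cdot 3 = 9$)
$V{\left(K,x \right)} = -42$ ($V{\left(K,x \right)} = \left(5 + 9\right) \left(2 - 5\right) = 14 \left(-3\right) = -42$)
$\left(1 V{\left(0,0 \right)} 10 - 275\right)^{2} = \left(1 \left(-42\right) 10 - 275\right)^{2} = \left(\left(-42\right) 10 - 275\right)^{2} = \left(-420 - 275\right)^{2} = \left(-695\right)^{2} = 483025$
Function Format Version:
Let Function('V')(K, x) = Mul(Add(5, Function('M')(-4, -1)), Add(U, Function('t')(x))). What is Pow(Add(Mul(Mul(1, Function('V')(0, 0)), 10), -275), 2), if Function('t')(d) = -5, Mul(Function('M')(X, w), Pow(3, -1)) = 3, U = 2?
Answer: 483025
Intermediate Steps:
Function('M')(X, w) = 9 (Function('M')(X, w) = Mul(3, 3) = 9)
Function('V')(K, x) = -42 (Function('V')(K, x) = Mul(Add(5, 9), Add(2, -5)) = Mul(14, -3) = -42)
Pow(Add(Mul(Mul(1, Function('V')(0, 0)), 10), -275), 2) = Pow(Add(Mul(Mul(1, -42), 10), -275), 2) = Pow(Add(Mul(-42, 10), -275), 2) = Pow(Add(-420, -275), 2) = Pow(-695, 2) = 483025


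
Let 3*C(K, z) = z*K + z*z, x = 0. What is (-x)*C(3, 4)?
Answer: 0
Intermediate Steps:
C(K, z) = z**2/3 + K*z/3 (C(K, z) = (z*K + z*z)/3 = (K*z + z**2)/3 = (z**2 + K*z)/3 = z**2/3 + K*z/3)
(-x)*C(3, 4) = (-1*0)*((1/3)*4*(3 + 4)) = 0*((1/3)*4*7) = 0*(28/3) = 0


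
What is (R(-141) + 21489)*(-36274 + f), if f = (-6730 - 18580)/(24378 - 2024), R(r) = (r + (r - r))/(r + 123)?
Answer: -17431659747031/22354 ≈ -7.7980e+8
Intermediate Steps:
R(r) = r/(123 + r) (R(r) = (r + 0)/(123 + r) = r/(123 + r))
f = -12655/11177 (f = -25310/22354 = -25310*1/22354 = -12655/11177 ≈ -1.1322)
(R(-141) + 21489)*(-36274 + f) = (-141/(123 - 141) + 21489)*(-36274 - 12655/11177) = (-141/(-18) + 21489)*(-405447153/11177) = (-141*(-1/18) + 21489)*(-405447153/11177) = (47/6 + 21489)*(-405447153/11177) = (128981/6)*(-405447153/11177) = -17431659747031/22354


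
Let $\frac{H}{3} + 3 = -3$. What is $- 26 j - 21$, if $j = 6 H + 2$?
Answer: $2735$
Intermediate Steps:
$H = -18$ ($H = -9 + 3 \left(-3\right) = -9 - 9 = -18$)
$j = -106$ ($j = 6 \left(-18\right) + 2 = -108 + 2 = -106$)
$- 26 j - 21 = \left(-26\right) \left(-106\right) - 21 = 2756 - 21 = 2735$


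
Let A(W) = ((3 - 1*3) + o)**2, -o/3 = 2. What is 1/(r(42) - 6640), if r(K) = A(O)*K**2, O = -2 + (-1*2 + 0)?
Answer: 1/56864 ≈ 1.7586e-5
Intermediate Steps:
o = -6 (o = -3*2 = -6)
O = -4 (O = -2 + (-2 + 0) = -2 - 2 = -4)
A(W) = 36 (A(W) = ((3 - 1*3) - 6)**2 = ((3 - 3) - 6)**2 = (0 - 6)**2 = (-6)**2 = 36)
r(K) = 36*K**2
1/(r(42) - 6640) = 1/(36*42**2 - 6640) = 1/(36*1764 - 6640) = 1/(63504 - 6640) = 1/56864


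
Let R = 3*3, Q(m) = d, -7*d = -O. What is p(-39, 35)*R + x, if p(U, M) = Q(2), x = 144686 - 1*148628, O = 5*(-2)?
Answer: -27684/7 ≈ -3954.9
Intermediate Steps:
O = -10
d = -10/7 (d = -(-1)*(-10)/7 = -⅐*10 = -10/7 ≈ -1.4286)
x = -3942 (x = 144686 - 148628 = -3942)
Q(m) = -10/7
p(U, M) = -10/7
R = 9
p(-39, 35)*R + x = -10/7*9 - 3942 = -90/7 - 3942 = -27684/7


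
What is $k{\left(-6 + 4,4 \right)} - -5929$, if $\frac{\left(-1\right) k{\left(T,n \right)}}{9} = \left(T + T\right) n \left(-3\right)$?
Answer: $5497$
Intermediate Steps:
$k{\left(T,n \right)} = 54 T n$ ($k{\left(T,n \right)} = - 9 \left(T + T\right) n \left(-3\right) = - 9 \cdot 2 T n \left(-3\right) = - 9 \left(- 6 T n\right) = 54 T n$)
$k{\left(-6 + 4,4 \right)} - -5929 = 54 \left(-6 + 4\right) 4 - -5929 = 54 \left(-2\right) 4 + 5929 = -432 + 5929 = 5497$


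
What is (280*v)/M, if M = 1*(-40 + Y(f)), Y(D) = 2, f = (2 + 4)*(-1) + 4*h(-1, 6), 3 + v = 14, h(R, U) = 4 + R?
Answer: -1540/19 ≈ -81.053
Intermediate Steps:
v = 11 (v = -3 + 14 = 11)
f = 6 (f = (2 + 4)*(-1) + 4*(4 - 1) = 6*(-1) + 4*3 = -6 + 12 = 6)
M = -38 (M = 1*(-40 + 2) = 1*(-38) = -38)
(280*v)/M = (280*11)/(-38) = 3080*(-1/38) = -1540/19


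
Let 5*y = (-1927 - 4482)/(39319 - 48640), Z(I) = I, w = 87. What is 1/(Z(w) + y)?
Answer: 3585/312388 ≈ 0.011476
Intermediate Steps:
y = 493/3585 (y = ((-1927 - 4482)/(39319 - 48640))/5 = (-6409/(-9321))/5 = (-6409*(-1/9321))/5 = (1/5)*(493/717) = 493/3585 ≈ 0.13752)
1/(Z(w) + y) = 1/(87 + 493/3585) = 1/(312388/3585) = 3585/312388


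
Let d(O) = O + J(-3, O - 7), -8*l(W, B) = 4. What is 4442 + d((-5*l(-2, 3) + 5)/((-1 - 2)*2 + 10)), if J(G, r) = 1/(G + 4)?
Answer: 35559/8 ≈ 4444.9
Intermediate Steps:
J(G, r) = 1/(4 + G)
l(W, B) = -½ (l(W, B) = -⅛*4 = -½)
d(O) = 1 + O (d(O) = O + 1/(4 - 3) = O + 1/1 = O + 1 = 1 + O)
4442 + d((-5*l(-2, 3) + 5)/((-1 - 2)*2 + 10)) = 4442 + (1 + (-5*(-½) + 5)/((-1 - 2)*2 + 10)) = 4442 + (1 + (5/2 + 5)/(-3*2 + 10)) = 4442 + (1 + 15/(2*(-6 + 10))) = 4442 + (1 + (15/2)/4) = 4442 + (1 + (15/2)*(¼)) = 4442 + (1 + 15/8) = 4442 + 23/8 = 35559/8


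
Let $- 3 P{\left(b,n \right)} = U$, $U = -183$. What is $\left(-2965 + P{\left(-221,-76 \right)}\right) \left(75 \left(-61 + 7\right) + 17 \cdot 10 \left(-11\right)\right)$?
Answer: $17191680$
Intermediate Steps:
$P{\left(b,n \right)} = 61$ ($P{\left(b,n \right)} = \left(- \frac{1}{3}\right) \left(-183\right) = 61$)
$\left(-2965 + P{\left(-221,-76 \right)}\right) \left(75 \left(-61 + 7\right) + 17 \cdot 10 \left(-11\right)\right) = \left(-2965 + 61\right) \left(75 \left(-61 + 7\right) + 17 \cdot 10 \left(-11\right)\right) = - 2904 \left(75 \left(-54\right) + 170 \left(-11\right)\right) = - 2904 \left(-4050 - 1870\right) = \left(-2904\right) \left(-5920\right) = 17191680$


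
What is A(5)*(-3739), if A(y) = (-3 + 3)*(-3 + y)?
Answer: 0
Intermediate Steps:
A(y) = 0 (A(y) = 0*(-3 + y) = 0)
A(5)*(-3739) = 0*(-3739) = 0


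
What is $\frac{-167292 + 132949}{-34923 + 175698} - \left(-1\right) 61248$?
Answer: $\frac{8622152857}{140775} \approx 61248.0$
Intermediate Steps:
$\frac{-167292 + 132949}{-34923 + 175698} - \left(-1\right) 61248 = - \frac{34343}{140775} - -61248 = \left(-34343\right) \frac{1}{140775} + 61248 = - \frac{34343}{140775} + 61248 = \frac{8622152857}{140775}$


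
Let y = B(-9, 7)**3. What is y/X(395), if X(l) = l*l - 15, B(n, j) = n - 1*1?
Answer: -100/15601 ≈ -0.0064098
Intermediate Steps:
B(n, j) = -1 + n (B(n, j) = n - 1 = -1 + n)
y = -1000 (y = (-1 - 9)**3 = (-10)**3 = -1000)
X(l) = -15 + l**2 (X(l) = l**2 - 15 = -15 + l**2)
y/X(395) = -1000/(-15 + 395**2) = -1000/(-15 + 156025) = -1000/156010 = -1000*1/156010 = -100/15601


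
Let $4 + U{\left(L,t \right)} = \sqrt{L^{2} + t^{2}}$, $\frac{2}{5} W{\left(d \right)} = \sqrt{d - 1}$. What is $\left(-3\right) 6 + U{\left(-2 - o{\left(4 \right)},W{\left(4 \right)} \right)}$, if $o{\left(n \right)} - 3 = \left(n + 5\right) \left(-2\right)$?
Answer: $-22 + \frac{\sqrt{751}}{2} \approx -8.2978$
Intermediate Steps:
$W{\left(d \right)} = \frac{5 \sqrt{-1 + d}}{2}$ ($W{\left(d \right)} = \frac{5 \sqrt{d - 1}}{2} = \frac{5 \sqrt{-1 + d}}{2}$)
$o{\left(n \right)} = -7 - 2 n$ ($o{\left(n \right)} = 3 + \left(n + 5\right) \left(-2\right) = 3 + \left(5 + n\right) \left(-2\right) = 3 - \left(10 + 2 n\right) = -7 - 2 n$)
$U{\left(L,t \right)} = -4 + \sqrt{L^{2} + t^{2}}$
$\left(-3\right) 6 + U{\left(-2 - o{\left(4 \right)},W{\left(4 \right)} \right)} = \left(-3\right) 6 - \left(4 - \sqrt{\left(-2 - \left(-7 - 8\right)\right)^{2} + \left(\frac{5 \sqrt{-1 + 4}}{2}\right)^{2}}\right) = -18 - \left(4 - \sqrt{\left(-2 - \left(-7 - 8\right)\right)^{2} + \left(\frac{5 \sqrt{3}}{2}\right)^{2}}\right) = -18 - \left(4 - \sqrt{\left(-2 - -15\right)^{2} + \frac{75}{4}}\right) = -18 - \left(4 - \sqrt{\left(-2 + 15\right)^{2} + \frac{75}{4}}\right) = -18 - \left(4 - \sqrt{13^{2} + \frac{75}{4}}\right) = -18 - \left(4 - \sqrt{169 + \frac{75}{4}}\right) = -18 - \left(4 - \sqrt{\frac{751}{4}}\right) = -18 - \left(4 - \frac{\sqrt{751}}{2}\right) = -22 + \frac{\sqrt{751}}{2}$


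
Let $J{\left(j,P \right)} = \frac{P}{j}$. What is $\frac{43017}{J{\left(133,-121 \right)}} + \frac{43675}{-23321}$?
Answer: $- \frac{133430812456}{2821841} \approx -47285.0$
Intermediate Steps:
$\frac{43017}{J{\left(133,-121 \right)}} + \frac{43675}{-23321} = \frac{43017}{\left(-121\right) \frac{1}{133}} + \frac{43675}{-23321} = \frac{43017}{\left(-121\right) \frac{1}{133}} + 43675 \left(- \frac{1}{23321}\right) = \frac{43017}{- \frac{121}{133}} - \frac{43675}{23321} = 43017 \left(- \frac{133}{121}\right) - \frac{43675}{23321} = - \frac{5721261}{121} - \frac{43675}{23321} = - \frac{133430812456}{2821841}$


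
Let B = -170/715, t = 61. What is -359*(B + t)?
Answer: -3119351/143 ≈ -21814.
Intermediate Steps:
B = -34/143 (B = -170*1/715 = -34/143 ≈ -0.23776)
-359*(B + t) = -359*(-34/143 + 61) = -359*8689/143 = -3119351/143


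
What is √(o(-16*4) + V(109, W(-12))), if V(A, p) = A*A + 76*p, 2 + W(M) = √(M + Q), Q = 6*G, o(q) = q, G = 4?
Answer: √(11665 + 152*√3) ≈ 109.22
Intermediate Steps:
Q = 24 (Q = 6*4 = 24)
W(M) = -2 + √(24 + M) (W(M) = -2 + √(M + 24) = -2 + √(24 + M))
V(A, p) = A² + 76*p
√(o(-16*4) + V(109, W(-12))) = √(-16*4 + (109² + 76*(-2 + √(24 - 12)))) = √(-64 + (11881 + 76*(-2 + √12))) = √(-64 + (11881 + 76*(-2 + 2*√3))) = √(-64 + (11881 + (-152 + 152*√3))) = √(-64 + (11729 + 152*√3)) = √(11665 + 152*√3)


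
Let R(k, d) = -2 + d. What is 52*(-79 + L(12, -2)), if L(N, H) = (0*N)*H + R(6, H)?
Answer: -4316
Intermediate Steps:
L(N, H) = -2 + H (L(N, H) = (0*N)*H + (-2 + H) = 0*H + (-2 + H) = 0 + (-2 + H) = -2 + H)
52*(-79 + L(12, -2)) = 52*(-79 + (-2 - 2)) = 52*(-79 - 4) = 52*(-83) = -4316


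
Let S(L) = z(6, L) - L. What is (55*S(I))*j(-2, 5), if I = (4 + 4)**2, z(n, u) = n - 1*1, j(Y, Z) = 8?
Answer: -25960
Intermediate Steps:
z(n, u) = -1 + n (z(n, u) = n - 1 = -1 + n)
I = 64 (I = 8**2 = 64)
S(L) = 5 - L (S(L) = (-1 + 6) - L = 5 - L)
(55*S(I))*j(-2, 5) = (55*(5 - 1*64))*8 = (55*(5 - 64))*8 = (55*(-59))*8 = -3245*8 = -25960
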